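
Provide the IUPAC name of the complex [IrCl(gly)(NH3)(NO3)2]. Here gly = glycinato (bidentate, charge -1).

There is no counter-ion, so the complex is neutral overall.
Ligand charges: 1×chloro (-1 each), 2×nitrato (-1 each), 1×glycinato (-1 each), 1×ammine (neutral); total -4. So Ir + (-4) = 0, giving Ir = +4.
Ligands are named alphabetically: ammine before chloro before glycinato before nitrato.

amminechloro(glycinato)dinitratoiridium(IV)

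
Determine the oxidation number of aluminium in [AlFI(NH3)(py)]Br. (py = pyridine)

1 bromide outside the brackets (-1 each) → the complex ion is 1+.
Ligand charges: 1×NH3 neutral; 1×I = -1; 1×F = -1; 1×py neutral; sum -2.
Al + (-2) = 1+ ⇒ Al is +3.

+3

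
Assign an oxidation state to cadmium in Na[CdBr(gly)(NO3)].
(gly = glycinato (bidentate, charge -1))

+2

1 sodium outside the brackets (+1 each) → the complex ion is 1−.
Ligand charges: 1×NO3 = -1; 1×Br = -1; 1×gly = -1; sum -3.
Cd + (-3) = 1− ⇒ Cd is +2.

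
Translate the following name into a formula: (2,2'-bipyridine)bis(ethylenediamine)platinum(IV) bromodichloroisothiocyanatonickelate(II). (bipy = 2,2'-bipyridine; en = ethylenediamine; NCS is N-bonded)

Cation [Pt…]: ligand charges 0, Pt(IV) ⇒ ion charge 4+.
Anion [Ni…]: ligand charges -4, Ni(II) ⇒ ion charge 2−.
One 4+ cation requires 2 of the 2− anion.

[Pt(bipy)(en)2][NiBrCl2(NCS)]2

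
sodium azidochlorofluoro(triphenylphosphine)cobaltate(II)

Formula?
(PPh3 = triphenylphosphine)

Ligands: 1 azido (N3, -1), 1 chloro (Cl, -1), 1 triphenylphosphine (PPh3, neutral), 1 fluoro (F, -1). Ligand charge sum = -3.
Charge balance with sodium (+1) requires 1 complex ion per 1 sodium.

Na[CoClF(N3)(PPh3)]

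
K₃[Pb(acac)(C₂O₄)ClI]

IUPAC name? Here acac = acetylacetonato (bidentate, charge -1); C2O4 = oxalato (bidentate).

The 3 potassium counter-ions carry a total charge of +3, so each complex ion is 3−.
Ligand charges: 1×acetylacetonato (-1 each), 1×iodo (-1 each), 1×chloro (-1 each), 1×oxalato (-2 each); total -5. So Pb + (-5) = 3−, giving Pb = +2.
Ligands are named alphabetically: acetylacetonato before chloro before iodo before oxalato.
The complex ion is anionic, so lead takes the -ate form plumbate(II).

potassium (acetylacetonato)chloroiodooxalatoplumbate(II)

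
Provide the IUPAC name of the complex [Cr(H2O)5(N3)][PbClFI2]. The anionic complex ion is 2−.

Both ions are complex: the cation is named first with the plain metal name, the anion second with the -ate form; each ion's ligands are alphabetised independently.
The complex anion is given as 2−; its ligand charges sum to -4, so Pb = +2.
A 1:1 salt means the cation carries the equal and opposite charge, 2+.
Cation: ligand charges sum to -1; for the ion to be 2+, Cr = +3.

pentaaquaazidochromium(III) chlorofluorodiiodoplumbate(II)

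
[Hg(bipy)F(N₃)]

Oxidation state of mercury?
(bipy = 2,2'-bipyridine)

+2

No counter-ion: the bracketed complex is neutral.
Ligand charges: 1×N3 = -1; 1×F = -1; 1×bipy neutral; sum -2.
Hg + (-2) = 0 ⇒ Hg is +2.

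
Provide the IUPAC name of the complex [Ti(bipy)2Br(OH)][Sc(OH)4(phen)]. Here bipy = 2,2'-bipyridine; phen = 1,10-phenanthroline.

bis(2,2'-bipyridine)bromohydroxotitanium(III) tetrahydroxo(1,10-phenanthroline)scandate(III)

Scandium is always +3 in its complexes; the anion's ligand charges sum to -4, so the complex anion is 1−.
A 1:1 salt means the cation carries the equal and opposite charge, 1+.
Cation: ligand charges sum to -2; for the ion to be 1+, Ti = +3.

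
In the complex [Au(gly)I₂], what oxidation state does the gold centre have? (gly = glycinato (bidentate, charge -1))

No counter-ion: the bracketed complex is neutral.
Ligand charges: 2×I = -2; 1×gly = -1; sum -3.
Au + (-3) = 0 ⇒ Au is +3.

+3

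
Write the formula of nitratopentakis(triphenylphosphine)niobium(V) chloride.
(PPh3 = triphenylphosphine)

[Nb(NO3)(PPh3)5]Cl4

Ligands: 5 triphenylphosphine (PPh3, neutral), 1 nitrato (NO3, -1). Ligand charge sum = -1.
With Nb in oxidation state +5, the complex ion is [Nb...]^4+.
Charge balance with chloride (-1) requires 1 complex ion per 4 chloride.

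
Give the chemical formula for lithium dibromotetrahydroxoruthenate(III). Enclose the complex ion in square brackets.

Ligands: 2 bromo (Br, -1), 4 hydroxo (OH, -1). Ligand charge sum = -6.
Charge balance with lithium (+1) requires 1 complex ion per 3 lithium.

Li3[RuBr2(OH)4]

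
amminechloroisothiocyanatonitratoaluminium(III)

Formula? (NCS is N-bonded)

Ligands: 1 ammine (NH3, neutral), 1 chloro (Cl, -1), 1 nitrato (NO3, -1), 1 isothiocyanato (NCS, -1). Ligand charge sum = -3.
With Al in oxidation state +3, the complex ion is [Al...].

[AlCl(NCS)(NH3)(NO3)]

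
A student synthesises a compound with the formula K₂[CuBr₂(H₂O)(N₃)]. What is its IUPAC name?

The 2 potassium counter-ions carry a total charge of +2, so each complex ion is 2−.
Ligand charges: 1×aqua (neutral), 2×bromo (-1 each), 1×azido (-1 each); total -3. So Cu + (-3) = 2−, giving Cu = +1.
Ligands are named alphabetically: aqua before azido before bromo.
The complex ion is anionic, so copper takes the -ate form cuprate(I).

potassium aquaazidodibromocuprate(I)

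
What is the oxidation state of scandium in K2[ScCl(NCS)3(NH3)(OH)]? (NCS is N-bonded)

+3

2 potassium outside the brackets (+1 each) → the complex ion is 2−.
Ligand charges: 1×OH = -1; 1×Cl = -1; 3×NCS = -3; 1×NH3 neutral; sum -5.
Sc + (-5) = 2− ⇒ Sc is +3.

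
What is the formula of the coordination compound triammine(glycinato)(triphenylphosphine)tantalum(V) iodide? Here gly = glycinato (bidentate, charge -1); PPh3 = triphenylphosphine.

Ligands: 3 ammine (NH3, neutral), 1 glycinato (gly, -1), 1 triphenylphosphine (PPh3, neutral). Ligand charge sum = -1.
Charge balance with iodide (-1) requires 1 complex ion per 4 iodide.

[Ta(gly)(NH3)3(PPh3)]I4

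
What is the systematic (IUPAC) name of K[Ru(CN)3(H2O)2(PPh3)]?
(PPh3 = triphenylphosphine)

potassium diaquatricyano(triphenylphosphine)ruthenate(II)

The 1 potassium counter-ion carries a total charge of +1, so each complex ion is 1−.
Ligand charges: 2×aqua (neutral), 1×triphenylphosphine (neutral), 3×cyano (-1 each); total -3. So Ru + (-3) = 1−, giving Ru = +2.
Ligands are named alphabetically: aqua before cyano before triphenylphosphine.
The complex ion is anionic, so ruthenium takes the -ate form ruthenate(II).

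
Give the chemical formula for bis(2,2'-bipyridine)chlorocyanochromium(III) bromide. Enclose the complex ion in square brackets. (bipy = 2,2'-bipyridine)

Ligands: 2 2,2'-bipyridine (bipy, neutral), 1 cyano (CN, -1), 1 chloro (Cl, -1). Ligand charge sum = -2.
Charge balance with bromide (-1) requires 1 complex ion per 1 bromide.

[Cr(bipy)2Cl(CN)]Br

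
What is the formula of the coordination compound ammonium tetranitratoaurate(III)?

Ligands: 4 nitrato (NO3, -1). Ligand charge sum = -4.
With Au in oxidation state +3, the complex ion is [Au...]^1−.
Charge balance with ammonium (+1) requires 1 complex ion per 1 ammonium.

NH4[Au(NO3)4]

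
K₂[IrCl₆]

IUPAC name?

The 2 potassium counter-ions carry a total charge of +2, so each complex ion is 2−.
Ligand charges: 6×chloro (-1 each); total -6. So Ir + (-6) = 2−, giving Ir = +4.
The complex ion is anionic, so iridium takes the -ate form iridate(IV).

potassium hexachloroiridate(IV)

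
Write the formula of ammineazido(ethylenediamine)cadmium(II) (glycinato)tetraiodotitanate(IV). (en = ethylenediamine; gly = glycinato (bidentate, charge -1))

[Cd(en)(N3)(NH3)][Ti(gly)I4]

Cation [Cd…]: ligand charges -1, Cd(II) ⇒ ion charge 1+.
Anion [Ti…]: ligand charges -5, Ti(IV) ⇒ ion charge 1−.
One 1+ cation balances one 1− anion.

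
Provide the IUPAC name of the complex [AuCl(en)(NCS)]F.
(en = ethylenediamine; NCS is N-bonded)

chloro(ethylenediamine)isothiocyanatogold(III) fluoride

The 1 fluoride counter-ion carries a total charge of -1, so each complex ion is 1+.
Ligand charges: 1×ethylenediamine (neutral), 1×isothiocyanato (-1 each), 1×chloro (-1 each); total -2. So Au + (-2) = 1+, giving Au = +3.
Ligands are named alphabetically: chloro before ethylenediamine before isothiocyanato.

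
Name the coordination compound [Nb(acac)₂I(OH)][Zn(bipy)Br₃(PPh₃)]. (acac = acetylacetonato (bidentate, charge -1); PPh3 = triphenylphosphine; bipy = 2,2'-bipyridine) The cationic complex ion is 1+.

bis(acetylacetonato)hydroxoiodoniobium(V) (2,2'-bipyridine)tribromo(triphenylphosphine)zincate(II)

Both ions are complex: the cation is named first with the plain metal name, the anion second with the -ate form; each ion's ligands are alphabetised independently.
The complex cation is given as 1+; its ligand charges sum to -4, so Nb = +5.
A 1:1 salt means the anion carries the equal and opposite charge, 1−.
Anion: ligand charges sum to -3; for the ion to be 1−, Zn = +2.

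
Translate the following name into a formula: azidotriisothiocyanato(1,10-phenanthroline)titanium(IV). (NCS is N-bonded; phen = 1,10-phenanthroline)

[Ti(N3)(NCS)3(phen)]

Ligands: 3 isothiocyanato (NCS, -1), 1 1,10-phenanthroline (phen, neutral), 1 azido (N3, -1). Ligand charge sum = -4.
With Ti in oxidation state +4, the complex ion is [Ti...].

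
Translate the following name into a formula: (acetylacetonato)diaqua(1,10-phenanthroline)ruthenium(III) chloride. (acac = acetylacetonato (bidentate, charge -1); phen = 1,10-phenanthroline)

[Ru(acac)(H2O)2(phen)]Cl2

Ligands: 2 aqua (H2O, neutral), 1 acetylacetonato (acac, -1), 1 1,10-phenanthroline (phen, neutral). Ligand charge sum = -1.
Charge balance with chloride (-1) requires 1 complex ion per 2 chloride.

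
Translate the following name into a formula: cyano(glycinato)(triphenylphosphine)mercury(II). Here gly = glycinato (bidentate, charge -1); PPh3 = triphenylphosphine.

Ligands: 1 glycinato (gly, -1), 1 cyano (CN, -1), 1 triphenylphosphine (PPh3, neutral). Ligand charge sum = -2.
With Hg in oxidation state +2, the complex ion is [Hg...].

[Hg(CN)(gly)(PPh3)]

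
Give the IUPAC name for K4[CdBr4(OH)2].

The 4 potassium counter-ions carry a total charge of +4, so each complex ion is 4−.
Ligand charges: 4×bromo (-1 each), 2×hydroxo (-1 each); total -6. So Cd + (-6) = 4−, giving Cd = +2.
Ligands are named alphabetically: bromo before hydroxo.
The complex ion is anionic, so cadmium takes the -ate form cadmate(II).

potassium tetrabromodihydroxocadmate(II)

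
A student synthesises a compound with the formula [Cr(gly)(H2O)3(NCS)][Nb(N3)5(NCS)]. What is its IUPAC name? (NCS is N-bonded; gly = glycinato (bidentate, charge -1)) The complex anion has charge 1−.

triaqua(glycinato)isothiocyanatochromium(III) pentaazidoisothiocyanatoniobate(V)

The complex anion is given as 1−; its ligand charges sum to -6, so Nb = +5.
A 1:1 salt means the cation carries the equal and opposite charge, 1+.
Cation: ligand charges sum to -2; for the ion to be 1+, Cr = +3.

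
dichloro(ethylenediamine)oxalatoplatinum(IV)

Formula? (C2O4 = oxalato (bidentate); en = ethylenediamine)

[Pt(C2O4)Cl2(en)]

Ligands: 1 oxalato (C2O4, -2), 2 chloro (Cl, -1), 1 ethylenediamine (en, neutral). Ligand charge sum = -4.
With Pt in oxidation state +4, the complex ion is [Pt...].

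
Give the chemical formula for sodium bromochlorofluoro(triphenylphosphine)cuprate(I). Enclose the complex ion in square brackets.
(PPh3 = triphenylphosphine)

Ligands: 1 triphenylphosphine (PPh3, neutral), 1 chloro (Cl, -1), 1 bromo (Br, -1), 1 fluoro (F, -1). Ligand charge sum = -3.
With Cu in oxidation state +1, the complex ion is [Cu...]^2−.
Charge balance with sodium (+1) requires 1 complex ion per 2 sodium.

Na2[CuBrClF(PPh3)]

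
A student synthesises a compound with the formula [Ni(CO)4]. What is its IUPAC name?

tetracarbonylnickel(0)

There is no counter-ion, so the complex is neutral overall.
Ligand charges: 4×carbonyl (neutral); total 0. So Ni + (0) = 0, giving Ni = 0.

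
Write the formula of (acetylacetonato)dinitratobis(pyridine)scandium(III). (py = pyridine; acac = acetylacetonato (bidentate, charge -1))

Ligands: 2 nitrato (NO3, -1), 2 pyridine (py, neutral), 1 acetylacetonato (acac, -1). Ligand charge sum = -3.
With Sc in oxidation state +3, the complex ion is [Sc...].

[Sc(acac)(NO3)2(py)2]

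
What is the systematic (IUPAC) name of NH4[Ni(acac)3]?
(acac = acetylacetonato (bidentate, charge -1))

The 1 ammonium counter-ion carries a total charge of +1, so each complex ion is 1−.
Ligand charges: 3×acetylacetonato (-1 each); total -3. So Ni + (-3) = 1−, giving Ni = +2.
The complex ion is anionic, so nickel takes the -ate form nickelate(II).

ammonium tris(acetylacetonato)nickelate(II)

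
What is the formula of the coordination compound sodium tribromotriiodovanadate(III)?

Na3[VBr3I3]

Ligands: 3 iodo (I, -1), 3 bromo (Br, -1). Ligand charge sum = -6.
With V in oxidation state +3, the complex ion is [V...]^3−.
Charge balance with sodium (+1) requires 1 complex ion per 3 sodium.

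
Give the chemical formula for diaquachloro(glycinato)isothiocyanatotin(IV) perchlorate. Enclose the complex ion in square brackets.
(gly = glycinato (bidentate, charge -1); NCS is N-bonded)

Ligands: 1 glycinato (gly, -1), 2 aqua (H2O, neutral), 1 isothiocyanato (NCS, -1), 1 chloro (Cl, -1). Ligand charge sum = -3.
Charge balance with perchlorate (-1) requires 1 complex ion per 1 perchlorate.

[SnCl(gly)(H2O)2(NCS)]ClO4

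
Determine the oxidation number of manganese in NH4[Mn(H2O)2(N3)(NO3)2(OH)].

1 ammonium outside the brackets (+1 each) → the complex ion is 1−.
Ligand charges: 2×H2O neutral; 1×N3 = -1; 2×NO3 = -2; 1×OH = -1; sum -4.
Mn + (-4) = 1− ⇒ Mn is +3.

+3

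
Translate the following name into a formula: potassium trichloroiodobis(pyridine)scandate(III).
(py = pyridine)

K[ScCl3I(py)2]

Ligands: 2 pyridine (py, neutral), 3 chloro (Cl, -1), 1 iodo (I, -1). Ligand charge sum = -4.
With Sc in oxidation state +3, the complex ion is [Sc...]^1−.
Charge balance with potassium (+1) requires 1 complex ion per 1 potassium.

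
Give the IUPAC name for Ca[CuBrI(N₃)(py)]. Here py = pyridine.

calcium azidobromoiodo(pyridine)cuprate(I)

The 1 calcium counter-ion carries a total charge of +2, so each complex ion is 2−.
Ligand charges: 1×azido (-1 each), 1×pyridine (neutral), 1×bromo (-1 each), 1×iodo (-1 each); total -3. So Cu + (-3) = 2−, giving Cu = +1.
Ligands are named alphabetically: azido before bromo before iodo before pyridine.
The complex ion is anionic, so copper takes the -ate form cuprate(I).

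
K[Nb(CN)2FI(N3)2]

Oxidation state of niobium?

+5

1 potassium outside the brackets (+1 each) → the complex ion is 1−.
Ligand charges: 2×N3 = -2; 1×I = -1; 2×CN = -2; 1×F = -1; sum -6.
Nb + (-6) = 1− ⇒ Nb is +5.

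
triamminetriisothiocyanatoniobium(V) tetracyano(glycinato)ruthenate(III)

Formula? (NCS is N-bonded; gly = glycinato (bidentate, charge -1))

[Nb(NCS)3(NH3)3][Ru(CN)4(gly)]

Cation [Nb…]: ligand charges -3, Nb(V) ⇒ ion charge 2+.
Anion [Ru…]: ligand charges -5, Ru(III) ⇒ ion charge 2−.
One 2+ cation balances one 2− anion.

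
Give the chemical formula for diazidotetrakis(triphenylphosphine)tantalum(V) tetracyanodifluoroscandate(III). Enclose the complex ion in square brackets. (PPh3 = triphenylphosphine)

Cation [Ta…]: ligand charges -2, Ta(V) ⇒ ion charge 3+.
Anion [Sc…]: ligand charges -6, Sc(III) ⇒ ion charge 3−.

[Ta(N3)2(PPh3)4][Sc(CN)4F2]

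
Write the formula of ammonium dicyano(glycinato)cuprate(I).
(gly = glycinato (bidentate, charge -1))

Ligands: 1 glycinato (gly, -1), 2 cyano (CN, -1). Ligand charge sum = -3.
With Cu in oxidation state +1, the complex ion is [Cu...]^2−.
Charge balance with ammonium (+1) requires 1 complex ion per 2 ammonium.

(NH4)2[Cu(CN)2(gly)]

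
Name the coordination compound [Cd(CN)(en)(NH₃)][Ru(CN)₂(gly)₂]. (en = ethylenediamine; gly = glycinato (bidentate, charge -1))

Both ions are complex: the cation is named first with the plain metal name, the anion second with the -ate form; each ion's ligands are alphabetised independently.
Cadmium is always +2 in its complexes; the cation's ligand charges sum to -1, so the complex cation is 1+.
A 1:1 salt means the anion carries the equal and opposite charge, 1−.
Anion: ligand charges sum to -4; for the ion to be 1−, Ru = +3.

amminecyano(ethylenediamine)cadmium(II) dicyanobis(glycinato)ruthenate(III)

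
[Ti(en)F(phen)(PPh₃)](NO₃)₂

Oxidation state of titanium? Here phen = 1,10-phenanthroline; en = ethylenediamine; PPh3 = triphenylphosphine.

2 nitrate outside the brackets (-1 each) → the complex ion is 2+.
Ligand charges: 1×phen neutral; 1×en neutral; 1×F = -1; 1×PPh3 neutral; sum -1.
Ti + (-1) = 2+ ⇒ Ti is +3.

+3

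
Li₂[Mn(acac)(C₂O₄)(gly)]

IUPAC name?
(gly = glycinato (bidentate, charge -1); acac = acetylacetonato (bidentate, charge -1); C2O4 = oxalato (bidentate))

lithium (acetylacetonato)(glycinato)oxalatomanganate(II)

The 2 lithium counter-ions carry a total charge of +2, so each complex ion is 2−.
Ligand charges: 1×glycinato (-1 each), 1×acetylacetonato (-1 each), 1×oxalato (-2 each); total -4. So Mn + (-4) = 2−, giving Mn = +2.
Ligands are named alphabetically: acetylacetonato before glycinato before oxalato.
The complex ion is anionic, so manganese takes the -ate form manganate(II).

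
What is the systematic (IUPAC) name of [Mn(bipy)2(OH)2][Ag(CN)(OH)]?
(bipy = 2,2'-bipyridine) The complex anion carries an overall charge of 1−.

bis(2,2'-bipyridine)dihydroxomanganese(III) cyanohydroxoargentate(I)

Both ions are complex: the cation is named first with the plain metal name, the anion second with the -ate form; each ion's ligands are alphabetised independently.
The complex anion is given as 1−; its ligand charges sum to -2, so Ag = +1.
A 1:1 salt means the cation carries the equal and opposite charge, 1+.
Cation: ligand charges sum to -2; for the ion to be 1+, Mn = +3.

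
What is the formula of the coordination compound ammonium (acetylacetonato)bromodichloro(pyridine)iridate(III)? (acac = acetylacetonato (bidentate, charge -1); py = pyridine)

Ligands: 1 acetylacetonato (acac, -1), 2 chloro (Cl, -1), 1 pyridine (py, neutral), 1 bromo (Br, -1). Ligand charge sum = -4.
With Ir in oxidation state +3, the complex ion is [Ir...]^1−.
Charge balance with ammonium (+1) requires 1 complex ion per 1 ammonium.

NH4[Ir(acac)BrCl2(py)]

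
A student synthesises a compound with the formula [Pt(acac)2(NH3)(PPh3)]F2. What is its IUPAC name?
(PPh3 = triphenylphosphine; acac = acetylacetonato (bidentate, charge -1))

The 2 fluoride counter-ions carry a total charge of -2, so each complex ion is 2+.
Ligand charges: 1×triphenylphosphine (neutral), 2×acetylacetonato (-1 each), 1×ammine (neutral); total -2. So Pt + (-2) = 2+, giving Pt = +4.
Ligands are named alphabetically: acetylacetonato before ammine before triphenylphosphine.

bis(acetylacetonato)ammine(triphenylphosphine)platinum(IV) fluoride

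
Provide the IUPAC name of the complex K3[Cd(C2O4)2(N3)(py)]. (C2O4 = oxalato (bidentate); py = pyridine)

The 3 potassium counter-ions carry a total charge of +3, so each complex ion is 3−.
Ligand charges: 2×oxalato (-2 each), 1×pyridine (neutral), 1×azido (-1 each); total -5. So Cd + (-5) = 3−, giving Cd = +2.
Ligands are named alphabetically: azido before oxalato before pyridine.
The complex ion is anionic, so cadmium takes the -ate form cadmate(II).

potassium azidodioxalato(pyridine)cadmate(II)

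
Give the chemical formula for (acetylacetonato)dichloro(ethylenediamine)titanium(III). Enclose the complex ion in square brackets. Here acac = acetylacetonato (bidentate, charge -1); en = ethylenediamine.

Ligands: 1 acetylacetonato (acac, -1), 1 ethylenediamine (en, neutral), 2 chloro (Cl, -1). Ligand charge sum = -3.
With Ti in oxidation state +3, the complex ion is [Ti...].

[Ti(acac)Cl2(en)]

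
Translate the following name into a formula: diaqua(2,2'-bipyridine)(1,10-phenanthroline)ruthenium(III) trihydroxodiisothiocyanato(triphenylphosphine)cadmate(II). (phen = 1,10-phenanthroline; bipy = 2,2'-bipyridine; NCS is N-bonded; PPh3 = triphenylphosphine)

Cation [Ru…]: ligand charges 0, Ru(III) ⇒ ion charge 3+.
Anion [Cd…]: ligand charges -5, Cd(II) ⇒ ion charge 3−.

[Ru(bipy)(H2O)2(phen)][Cd(NCS)2(OH)3(PPh3)]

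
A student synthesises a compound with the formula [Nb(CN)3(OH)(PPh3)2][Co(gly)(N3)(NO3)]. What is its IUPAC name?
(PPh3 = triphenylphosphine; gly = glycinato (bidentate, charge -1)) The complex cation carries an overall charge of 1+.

tricyanohydroxobis(triphenylphosphine)niobium(V) azido(glycinato)nitratocobaltate(II)

Both ions are complex: the cation is named first with the plain metal name, the anion second with the -ate form; each ion's ligands are alphabetised independently.
The complex cation is given as 1+; its ligand charges sum to -4, so Nb = +5.
A 1:1 salt means the anion carries the equal and opposite charge, 1−.
Anion: ligand charges sum to -3; for the ion to be 1−, Co = +2.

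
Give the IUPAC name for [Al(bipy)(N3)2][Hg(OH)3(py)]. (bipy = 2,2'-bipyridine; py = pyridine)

Both ions are complex: the cation is named first with the plain metal name, the anion second with the -ate form; each ion's ligands are alphabetised independently.
Aluminium is always +3 in its complexes; the cation's ligand charges sum to -2, so the complex cation is 1+.
A 1:1 salt means the anion carries the equal and opposite charge, 1−.
Anion: ligand charges sum to -3; for the ion to be 1−, Hg = +2.

diazido(2,2'-bipyridine)aluminium(III) trihydroxo(pyridine)mercurate(II)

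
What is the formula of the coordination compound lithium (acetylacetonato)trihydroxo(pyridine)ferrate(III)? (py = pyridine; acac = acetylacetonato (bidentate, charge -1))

Ligands: 1 pyridine (py, neutral), 1 acetylacetonato (acac, -1), 3 hydroxo (OH, -1). Ligand charge sum = -4.
With Fe in oxidation state +3, the complex ion is [Fe...]^1−.
Charge balance with lithium (+1) requires 1 complex ion per 1 lithium.

Li[Fe(acac)(OH)3(py)]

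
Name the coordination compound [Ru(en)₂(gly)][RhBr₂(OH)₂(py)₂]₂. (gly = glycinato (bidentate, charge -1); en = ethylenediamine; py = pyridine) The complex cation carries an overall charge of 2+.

The complex cation is given as 2+; its ligand charges sum to -1, so Ru = +3.
With 2 anions per cation, each anion must be 2/2 = 1−.
Anion: ligand charges sum to -4; for the ion to be 1−, Rh = +3.

bis(ethylenediamine)(glycinato)ruthenium(III) dibromodihydroxobis(pyridine)rhodate(III)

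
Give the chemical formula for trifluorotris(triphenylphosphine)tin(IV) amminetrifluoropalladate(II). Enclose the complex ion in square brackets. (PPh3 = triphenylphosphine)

Cation [Sn…]: ligand charges -3, Sn(IV) ⇒ ion charge 1+.
Anion [Pd…]: ligand charges -3, Pd(II) ⇒ ion charge 1−.
One 1+ cation balances one 1− anion.

[SnF3(PPh3)3][PdF3(NH3)]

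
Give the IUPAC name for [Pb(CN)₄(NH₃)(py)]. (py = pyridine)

There is no counter-ion, so the complex is neutral overall.
Ligand charges: 1×ammine (neutral), 4×cyano (-1 each), 1×pyridine (neutral); total -4. So Pb + (-4) = 0, giving Pb = +4.
Ligands are named alphabetically: ammine before cyano before pyridine.

amminetetracyano(pyridine)lead(IV)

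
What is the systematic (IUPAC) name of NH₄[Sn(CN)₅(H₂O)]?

ammonium aquapentacyanostannate(IV)

The 1 ammonium counter-ion carries a total charge of +1, so each complex ion is 1−.
Ligand charges: 1×aqua (neutral), 5×cyano (-1 each); total -5. So Sn + (-5) = 1−, giving Sn = +4.
Ligands are named alphabetically: aqua before cyano.
The complex ion is anionic, so tin takes the -ate form stannate(IV).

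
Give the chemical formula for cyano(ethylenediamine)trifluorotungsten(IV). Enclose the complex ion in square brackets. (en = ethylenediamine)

[W(CN)(en)F3]

Ligands: 3 fluoro (F, -1), 1 ethylenediamine (en, neutral), 1 cyano (CN, -1). Ligand charge sum = -4.
With W in oxidation state +4, the complex ion is [W...].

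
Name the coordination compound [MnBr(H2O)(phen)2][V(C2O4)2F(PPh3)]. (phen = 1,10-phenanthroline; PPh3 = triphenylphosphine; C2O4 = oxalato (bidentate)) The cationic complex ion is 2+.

aquabromobis(1,10-phenanthroline)manganese(III) fluorodioxalato(triphenylphosphine)vanadate(III)

Both ions are complex: the cation is named first with the plain metal name, the anion second with the -ate form; each ion's ligands are alphabetised independently.
The complex cation is given as 2+; its ligand charges sum to -1, so Mn = +3.
A 1:1 salt means the anion carries the equal and opposite charge, 2−.
Anion: ligand charges sum to -5; for the ion to be 2−, V = +3.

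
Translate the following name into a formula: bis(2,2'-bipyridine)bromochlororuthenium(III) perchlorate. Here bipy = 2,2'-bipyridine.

[Ru(bipy)2BrCl]ClO4

Ligands: 2 2,2'-bipyridine (bipy, neutral), 1 chloro (Cl, -1), 1 bromo (Br, -1). Ligand charge sum = -2.
Charge balance with perchlorate (-1) requires 1 complex ion per 1 perchlorate.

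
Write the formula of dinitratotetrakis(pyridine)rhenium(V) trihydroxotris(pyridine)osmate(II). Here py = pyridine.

Cation [Re…]: ligand charges -2, Re(V) ⇒ ion charge 3+.
Anion [Os…]: ligand charges -3, Os(II) ⇒ ion charge 1−.
One 3+ cation requires 3 of the 1− anion.

[Re(NO3)2(py)4][Os(OH)3(py)3]3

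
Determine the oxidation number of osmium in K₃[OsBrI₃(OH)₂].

+3

3 potassium outside the brackets (+1 each) → the complex ion is 3−.
Ligand charges: 1×Br = -1; 3×I = -3; 2×OH = -2; sum -6.
Os + (-6) = 3− ⇒ Os is +3.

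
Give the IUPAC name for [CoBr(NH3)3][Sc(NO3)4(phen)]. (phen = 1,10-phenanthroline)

triamminebromocobalt(II) tetranitrato(1,10-phenanthroline)scandate(III)

Scandium is always +3 in its complexes; the anion's ligand charges sum to -4, so the complex anion is 1−.
A 1:1 salt means the cation carries the equal and opposite charge, 1+.
Cation: ligand charges sum to -1; for the ion to be 1+, Co = +2.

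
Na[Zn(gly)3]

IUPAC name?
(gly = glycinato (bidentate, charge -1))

The 1 sodium counter-ion carries a total charge of +1, so each complex ion is 1−.
Ligand charges: 3×glycinato (-1 each); total -3. So Zn + (-3) = 1−, giving Zn = +2.
The complex ion is anionic, so zinc takes the -ate form zincate(II).

sodium tris(glycinato)zincate(II)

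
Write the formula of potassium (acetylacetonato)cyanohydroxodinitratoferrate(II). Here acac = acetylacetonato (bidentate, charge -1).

K3[Fe(acac)(CN)(NO3)2(OH)]

Ligands: 1 cyano (CN, -1), 1 acetylacetonato (acac, -1), 2 nitrato (NO3, -1), 1 hydroxo (OH, -1). Ligand charge sum = -5.
Charge balance with potassium (+1) requires 1 complex ion per 3 potassium.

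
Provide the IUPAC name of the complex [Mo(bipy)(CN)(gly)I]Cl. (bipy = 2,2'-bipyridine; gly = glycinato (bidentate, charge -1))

(2,2'-bipyridine)cyano(glycinato)iodomolybdenum(IV) chloride

The 1 chloride counter-ion carries a total charge of -1, so each complex ion is 1+.
Ligand charges: 1×2,2'-bipyridine (neutral), 1×iodo (-1 each), 1×glycinato (-1 each), 1×cyano (-1 each); total -3. So Mo + (-3) = 1+, giving Mo = +4.
Ligands are named alphabetically: bipyridine before cyano before glycinato before iodo.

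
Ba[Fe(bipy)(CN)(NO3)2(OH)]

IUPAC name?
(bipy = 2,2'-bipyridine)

The 1 barium counter-ion carries a total charge of +2, so each complex ion is 2−.
Ligand charges: 1×2,2'-bipyridine (neutral), 2×nitrato (-1 each), 1×hydroxo (-1 each), 1×cyano (-1 each); total -4. So Fe + (-4) = 2−, giving Fe = +2.
The complex ion is anionic, so iron takes the -ate form ferrate(II).

barium (2,2'-bipyridine)cyanohydroxodinitratoferrate(II)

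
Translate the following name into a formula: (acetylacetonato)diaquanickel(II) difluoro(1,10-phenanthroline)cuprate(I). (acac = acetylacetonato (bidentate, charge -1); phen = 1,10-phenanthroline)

[Ni(acac)(H2O)2][CuF2(phen)]

Cation [Ni…]: ligand charges -1, Ni(II) ⇒ ion charge 1+.
Anion [Cu…]: ligand charges -2, Cu(I) ⇒ ion charge 1−.
One 1+ cation balances one 1− anion.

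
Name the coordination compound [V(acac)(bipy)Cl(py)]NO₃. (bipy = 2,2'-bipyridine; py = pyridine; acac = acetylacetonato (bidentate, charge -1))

The 1 nitrate counter-ion carries a total charge of -1, so each complex ion is 1+.
Ligand charges: 1×2,2'-bipyridine (neutral), 1×chloro (-1 each), 1×pyridine (neutral), 1×acetylacetonato (-1 each); total -2. So V + (-2) = 1+, giving V = +3.
Ligands are named alphabetically: acetylacetonato before bipyridine before chloro before pyridine.

(acetylacetonato)(2,2'-bipyridine)chloro(pyridine)vanadium(III) nitrate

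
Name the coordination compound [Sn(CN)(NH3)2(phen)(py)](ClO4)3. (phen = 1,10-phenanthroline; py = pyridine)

diamminecyano(1,10-phenanthroline)(pyridine)tin(IV) perchlorate

The 3 perchlorate counter-ions carry a total charge of -3, so each complex ion is 3+.
Ligand charges: 2×ammine (neutral), 1×1,10-phenanthroline (neutral), 1×pyridine (neutral), 1×cyano (-1 each); total -1. So Sn + (-1) = 3+, giving Sn = +4.
Ligands are named alphabetically: ammine before cyano before phenanthroline before pyridine.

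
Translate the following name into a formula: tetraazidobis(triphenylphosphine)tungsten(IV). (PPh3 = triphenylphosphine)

Ligands: 4 azido (N3, -1), 2 triphenylphosphine (PPh3, neutral). Ligand charge sum = -4.
With W in oxidation state +4, the complex ion is [W...].

[W(N3)4(PPh3)2]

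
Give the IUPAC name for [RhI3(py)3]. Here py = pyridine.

triiodotris(pyridine)rhodium(III)

There is no counter-ion, so the complex is neutral overall.
Ligand charges: 3×iodo (-1 each), 3×pyridine (neutral); total -3. So Rh + (-3) = 0, giving Rh = +3.
Ligands are named alphabetically: iodo before pyridine.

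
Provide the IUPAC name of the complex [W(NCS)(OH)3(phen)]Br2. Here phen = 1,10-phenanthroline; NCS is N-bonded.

The 2 bromide counter-ions carry a total charge of -2, so each complex ion is 2+.
Ligand charges: 1×1,10-phenanthroline (neutral), 1×isothiocyanato (-1 each), 3×hydroxo (-1 each); total -4. So W + (-4) = 2+, giving W = +6.
Ligands are named alphabetically: hydroxo before isothiocyanato before phenanthroline.

trihydroxoisothiocyanato(1,10-phenanthroline)tungsten(VI) bromide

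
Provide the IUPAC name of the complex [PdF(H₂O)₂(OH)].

There is no counter-ion, so the complex is neutral overall.
Ligand charges: 1×hydroxo (-1 each), 1×fluoro (-1 each), 2×aqua (neutral); total -2. So Pd + (-2) = 0, giving Pd = +2.
Ligands are named alphabetically: aqua before fluoro before hydroxo.

diaquafluorohydroxopalladium(II)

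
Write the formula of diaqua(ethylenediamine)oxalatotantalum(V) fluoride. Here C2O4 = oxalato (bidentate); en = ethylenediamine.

Ligands: 1 oxalato (C2O4, -2), 2 aqua (H2O, neutral), 1 ethylenediamine (en, neutral). Ligand charge sum = -2.
Charge balance with fluoride (-1) requires 1 complex ion per 3 fluoride.

[Ta(C2O4)(en)(H2O)2]F3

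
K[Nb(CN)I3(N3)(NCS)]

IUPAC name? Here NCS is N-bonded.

potassium azidocyanotriiodoisothiocyanatoniobate(V)

The 1 potassium counter-ion carries a total charge of +1, so each complex ion is 1−.
Ligand charges: 1×azido (-1 each), 1×cyano (-1 each), 1×isothiocyanato (-1 each), 3×iodo (-1 each); total -6. So Nb + (-6) = 1−, giving Nb = +5.
The complex ion is anionic, so niobium takes the -ate form niobate(V).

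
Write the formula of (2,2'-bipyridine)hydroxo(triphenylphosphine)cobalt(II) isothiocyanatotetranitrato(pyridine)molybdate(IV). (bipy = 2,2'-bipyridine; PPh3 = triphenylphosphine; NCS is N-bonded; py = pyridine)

[Co(bipy)(OH)(PPh3)][Mo(NCS)(NO3)4(py)]

Cation [Co…]: ligand charges -1, Co(II) ⇒ ion charge 1+.
Anion [Mo…]: ligand charges -5, Mo(IV) ⇒ ion charge 1−.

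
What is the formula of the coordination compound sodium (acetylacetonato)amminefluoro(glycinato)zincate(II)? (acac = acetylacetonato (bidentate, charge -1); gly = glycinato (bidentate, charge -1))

Ligands: 1 ammine (NH3, neutral), 1 acetylacetonato (acac, -1), 1 glycinato (gly, -1), 1 fluoro (F, -1). Ligand charge sum = -3.
With Zn in oxidation state +2, the complex ion is [Zn...]^1−.
Charge balance with sodium (+1) requires 1 complex ion per 1 sodium.

Na[Zn(acac)F(gly)(NH3)]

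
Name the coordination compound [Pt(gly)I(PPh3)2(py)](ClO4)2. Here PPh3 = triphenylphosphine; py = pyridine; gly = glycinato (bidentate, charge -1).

(glycinato)iodo(pyridine)bis(triphenylphosphine)platinum(IV) perchlorate

The 2 perchlorate counter-ions carry a total charge of -2, so each complex ion is 2+.
Ligand charges: 1×iodo (-1 each), 2×triphenylphosphine (neutral), 1×pyridine (neutral), 1×glycinato (-1 each); total -2. So Pt + (-2) = 2+, giving Pt = +4.
Ligands are named alphabetically: glycinato before iodo before pyridine before triphenylphosphine.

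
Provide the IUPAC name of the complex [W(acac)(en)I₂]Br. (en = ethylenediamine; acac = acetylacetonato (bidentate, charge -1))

The 1 bromide counter-ion carries a total charge of -1, so each complex ion is 1+.
Ligand charges: 2×iodo (-1 each), 1×ethylenediamine (neutral), 1×acetylacetonato (-1 each); total -3. So W + (-3) = 1+, giving W = +4.
Ligands are named alphabetically: acetylacetonato before ethylenediamine before iodo.

(acetylacetonato)(ethylenediamine)diiodotungsten(IV) bromide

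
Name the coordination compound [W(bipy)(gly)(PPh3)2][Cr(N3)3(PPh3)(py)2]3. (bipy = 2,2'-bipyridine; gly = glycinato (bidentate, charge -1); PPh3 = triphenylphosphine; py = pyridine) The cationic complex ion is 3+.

Both ions are complex: the cation is named first with the plain metal name, the anion second with the -ate form; each ion's ligands are alphabetised independently.
The complex cation is given as 3+; its ligand charges sum to -1, so W = +4.
With 3 anions per cation, each anion must be 3/3 = 1−.
Anion: ligand charges sum to -3; for the ion to be 1−, Cr = +2.

(2,2'-bipyridine)(glycinato)bis(triphenylphosphine)tungsten(IV) triazidobis(pyridine)(triphenylphosphine)chromate(II)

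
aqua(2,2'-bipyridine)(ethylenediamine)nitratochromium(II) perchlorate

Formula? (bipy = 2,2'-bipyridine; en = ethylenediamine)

[Cr(bipy)(en)(H2O)(NO3)]ClO4

Ligands: 1 nitrato (NO3, -1), 1 2,2'-bipyridine (bipy, neutral), 1 ethylenediamine (en, neutral), 1 aqua (H2O, neutral). Ligand charge sum = -1.
With Cr in oxidation state +2, the complex ion is [Cr...]^1+.
Charge balance with perchlorate (-1) requires 1 complex ion per 1 perchlorate.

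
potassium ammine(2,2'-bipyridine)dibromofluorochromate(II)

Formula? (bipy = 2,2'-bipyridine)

Ligands: 2 bromo (Br, -1), 1 ammine (NH3, neutral), 1 fluoro (F, -1), 1 2,2'-bipyridine (bipy, neutral). Ligand charge sum = -3.
With Cr in oxidation state +2, the complex ion is [Cr...]^1−.
Charge balance with potassium (+1) requires 1 complex ion per 1 potassium.

K[Cr(bipy)Br2F(NH3)]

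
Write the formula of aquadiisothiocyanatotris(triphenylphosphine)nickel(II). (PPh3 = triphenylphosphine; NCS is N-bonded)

Ligands: 1 aqua (H2O, neutral), 3 triphenylphosphine (PPh3, neutral), 2 isothiocyanato (NCS, -1). Ligand charge sum = -2.
With Ni in oxidation state +2, the complex ion is [Ni...].

[Ni(H2O)(NCS)2(PPh3)3]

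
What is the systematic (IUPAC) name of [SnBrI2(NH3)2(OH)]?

diamminebromohydroxodiiodotin(IV)

There is no counter-ion, so the complex is neutral overall.
Ligand charges: 2×ammine (neutral), 1×hydroxo (-1 each), 1×bromo (-1 each), 2×iodo (-1 each); total -4. So Sn + (-4) = 0, giving Sn = +4.
Ligands are named alphabetically: ammine before bromo before hydroxo before iodo.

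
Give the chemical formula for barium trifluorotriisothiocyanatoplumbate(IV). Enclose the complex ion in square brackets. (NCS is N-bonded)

Ba[PbF3(NCS)3]

Ligands: 3 isothiocyanato (NCS, -1), 3 fluoro (F, -1). Ligand charge sum = -6.
With Pb in oxidation state +4, the complex ion is [Pb...]^2−.
Charge balance with barium (+2) requires 1 complex ion per 1 barium.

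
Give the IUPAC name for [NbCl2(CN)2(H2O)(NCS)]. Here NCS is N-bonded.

There is no counter-ion, so the complex is neutral overall.
Ligand charges: 2×cyano (-1 each), 2×chloro (-1 each), 1×isothiocyanato (-1 each), 1×aqua (neutral); total -5. So Nb + (-5) = 0, giving Nb = +5.
Ligands are named alphabetically: aqua before chloro before cyano before isothiocyanato.

aquadichlorodicyanoisothiocyanatoniobium(V)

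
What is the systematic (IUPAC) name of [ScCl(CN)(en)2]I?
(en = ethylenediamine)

The 1 iodide counter-ion carries a total charge of -1, so each complex ion is 1+.
Ligand charges: 2×ethylenediamine (neutral), 1×cyano (-1 each), 1×chloro (-1 each); total -2. So Sc + (-2) = 1+, giving Sc = +3.
Ligands are named alphabetically: chloro before cyano before ethylenediamine.

chlorocyanobis(ethylenediamine)scandium(III) iodide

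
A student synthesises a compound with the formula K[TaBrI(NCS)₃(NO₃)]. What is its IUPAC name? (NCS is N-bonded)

potassium bromoiodotriisothiocyanatonitratotantalate(V)

The 1 potassium counter-ion carries a total charge of +1, so each complex ion is 1−.
Ligand charges: 1×iodo (-1 each), 3×isothiocyanato (-1 each), 1×bromo (-1 each), 1×nitrato (-1 each); total -6. So Ta + (-6) = 1−, giving Ta = +5.
The complex ion is anionic, so tantalum takes the -ate form tantalate(V).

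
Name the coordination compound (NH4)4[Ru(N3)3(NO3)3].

The 4 ammonium counter-ions carry a total charge of +4, so each complex ion is 4−.
Ligand charges: 3×azido (-1 each), 3×nitrato (-1 each); total -6. So Ru + (-6) = 4−, giving Ru = +2.
The complex ion is anionic, so ruthenium takes the -ate form ruthenate(II).

ammonium triazidotrinitratoruthenate(II)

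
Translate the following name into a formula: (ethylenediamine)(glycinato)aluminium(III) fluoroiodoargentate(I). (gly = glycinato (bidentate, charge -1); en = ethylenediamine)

Cation [Al…]: ligand charges -1, Al(III) ⇒ ion charge 2+.
Anion [Ag…]: ligand charges -2, Ag(I) ⇒ ion charge 1−.

[Al(en)(gly)][AgFI]2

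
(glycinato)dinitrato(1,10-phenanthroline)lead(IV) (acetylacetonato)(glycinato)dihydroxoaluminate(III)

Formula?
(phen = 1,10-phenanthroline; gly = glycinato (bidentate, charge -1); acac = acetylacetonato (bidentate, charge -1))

Cation [Pb…]: ligand charges -3, Pb(IV) ⇒ ion charge 1+.
Anion [Al…]: ligand charges -4, Al(III) ⇒ ion charge 1−.

[Pb(gly)(NO3)2(phen)][Al(acac)(gly)(OH)2]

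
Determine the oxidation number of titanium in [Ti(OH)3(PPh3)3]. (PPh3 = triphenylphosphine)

No counter-ion: the bracketed complex is neutral.
Ligand charges: 3×OH = -3; 3×PPh3 neutral; sum -3.
Ti + (-3) = 0 ⇒ Ti is +3.

+3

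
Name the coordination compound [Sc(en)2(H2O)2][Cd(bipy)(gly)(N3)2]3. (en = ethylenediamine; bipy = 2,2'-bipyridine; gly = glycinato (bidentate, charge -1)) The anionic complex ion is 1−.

Both ions are complex: the cation is named first with the plain metal name, the anion second with the -ate form; each ion's ligands are alphabetised independently.
The complex anion is given as 1−; its ligand charges sum to -3, so Cd = +2.
With 3 anions per cation, the cation must be 3×1 = 3+.
Cation: ligand charges sum to 0; for the ion to be 3+, Sc = +3.

diaquabis(ethylenediamine)scandium(III) diazido(2,2'-bipyridine)(glycinato)cadmate(II)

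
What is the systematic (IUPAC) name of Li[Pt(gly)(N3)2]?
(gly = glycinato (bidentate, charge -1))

The 1 lithium counter-ion carries a total charge of +1, so each complex ion is 1−.
Ligand charges: 1×glycinato (-1 each), 2×azido (-1 each); total -3. So Pt + (-3) = 1−, giving Pt = +2.
The complex ion is anionic, so platinum takes the -ate form platinate(II).

lithium diazido(glycinato)platinate(II)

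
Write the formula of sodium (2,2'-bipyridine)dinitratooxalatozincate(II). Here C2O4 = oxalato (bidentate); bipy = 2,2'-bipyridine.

Ligands: 2 nitrato (NO3, -1), 1 oxalato (C2O4, -2), 1 2,2'-bipyridine (bipy, neutral). Ligand charge sum = -4.
With Zn in oxidation state +2, the complex ion is [Zn...]^2−.
Charge balance with sodium (+1) requires 1 complex ion per 2 sodium.

Na2[Zn(bipy)(C2O4)(NO3)2]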